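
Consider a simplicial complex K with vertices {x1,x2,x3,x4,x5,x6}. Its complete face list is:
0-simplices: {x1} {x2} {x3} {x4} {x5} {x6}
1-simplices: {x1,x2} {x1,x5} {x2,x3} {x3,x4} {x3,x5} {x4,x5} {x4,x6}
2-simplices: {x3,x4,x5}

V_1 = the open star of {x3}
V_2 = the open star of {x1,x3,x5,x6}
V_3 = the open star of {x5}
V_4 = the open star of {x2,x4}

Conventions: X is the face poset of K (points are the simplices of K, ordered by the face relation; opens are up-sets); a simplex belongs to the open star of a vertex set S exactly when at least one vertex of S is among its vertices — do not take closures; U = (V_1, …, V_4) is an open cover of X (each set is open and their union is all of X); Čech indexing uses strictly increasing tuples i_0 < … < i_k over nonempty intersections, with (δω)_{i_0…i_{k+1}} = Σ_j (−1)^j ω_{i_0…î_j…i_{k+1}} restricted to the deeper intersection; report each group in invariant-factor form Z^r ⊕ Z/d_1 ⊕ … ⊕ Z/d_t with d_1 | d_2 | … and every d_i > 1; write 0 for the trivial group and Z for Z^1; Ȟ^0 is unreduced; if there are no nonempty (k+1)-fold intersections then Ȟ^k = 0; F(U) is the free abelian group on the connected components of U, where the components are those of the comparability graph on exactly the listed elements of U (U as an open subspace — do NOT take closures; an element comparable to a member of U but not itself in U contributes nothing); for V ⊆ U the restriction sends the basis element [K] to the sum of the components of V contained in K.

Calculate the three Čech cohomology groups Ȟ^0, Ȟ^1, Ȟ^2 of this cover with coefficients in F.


intersection data:
  V1={{x3},{x2,x3},{x3,x4},{x3,x5},{x3,x4,x5}} V2={{x1},{x3},{x5},{x6},{x1,x2},{x1,x5},{x2,x3},{x3,x4},{x3,x5},{x4,x5},{x4,x6},{x3,x4,x5}} V3={{x5},{x1,x5},{x3,x5},{x4,x5},{x3,x4,x5}} V4={{x2},{x4},{x1,x2},{x2,x3},{x3,x4},{x4,x5},{x4,x6},{x3,x4,x5}}
  V12={{x3},{x2,x3},{x3,x4},{x3,x5},{x3,x4,x5}} V13={{x3,x5},{x3,x4,x5}} V14={{x2,x3},{x3,x4},{x3,x4,x5}} V23={{x5},{x1,x5},{x3,x5},{x4,x5},{x3,x4,x5}} V24={{x1,x2},{x2,x3},{x3,x4},{x4,x5},{x4,x6},{x3,x4,x5}} V34={{x4,x5},{x3,x4,x5}}
  V123={{x3,x5},{x3,x4,x5}} V124={{x2,x3},{x3,x4},{x3,x4,x5}} V134={{x3,x4,x5}} V234={{x4,x5},{x3,x4,x5}}
  V1234={{x3,x4,x5}}
components per intersection:
  V1: {{x3},{x2,x3},{x3,x4},{x3,x5},{x3,x4,x5}}
  V2: {{x1},{x3},{x5},{x1,x2},{x1,x5},{x2,x3},{x3,x4},{x3,x5},{x4,x5},{x3,x4,x5}} {{x6},{x4,x6}}
  V3: {{x5},{x1,x5},{x3,x5},{x4,x5},{x3,x4,x5}}
  V4: {{x2},{x1,x2},{x2,x3}} {{x4},{x3,x4},{x4,x5},{x4,x6},{x3,x4,x5}}
  V12: {{x3},{x2,x3},{x3,x4},{x3,x5},{x3,x4,x5}}
  V13: {{x3,x5},{x3,x4,x5}}
  V14: {{x2,x3}} {{x3,x4},{x3,x4,x5}}
  V23: {{x5},{x1,x5},{x3,x5},{x4,x5},{x3,x4,x5}}
  V24: {{x1,x2}} {{x2,x3}} {{x3,x4},{x4,x5},{x3,x4,x5}} {{x4,x6}}
  V34: {{x4,x5},{x3,x4,x5}}
  V123: {{x3,x5},{x3,x4,x5}}
  V124: {{x2,x3}} {{x3,x4},{x3,x4,x5}}
  V134: {{x3,x4,x5}}
  V234: {{x4,x5},{x3,x4,x5}}
  V1234: {{x3,x4,x5}}
C dims 6,10,5,1; δ0: rk 5, SNF 1^5; δ1: rk 4, SNF 1^4; δ2: rk 1, SNF 1^1
Ȟ^0 = (6 − 5) − 0 = 1, so Ȟ^0 ≅ Z
Ȟ^1 = (10 − 4) − 5 = 1, so Ȟ^1 ≅ Z
Ȟ^2 = (5 − 1) − 4 = 0, so Ȟ^2 ≅ 0

Ȟ^0 = Z, Ȟ^1 = Z and Ȟ^2 = 0


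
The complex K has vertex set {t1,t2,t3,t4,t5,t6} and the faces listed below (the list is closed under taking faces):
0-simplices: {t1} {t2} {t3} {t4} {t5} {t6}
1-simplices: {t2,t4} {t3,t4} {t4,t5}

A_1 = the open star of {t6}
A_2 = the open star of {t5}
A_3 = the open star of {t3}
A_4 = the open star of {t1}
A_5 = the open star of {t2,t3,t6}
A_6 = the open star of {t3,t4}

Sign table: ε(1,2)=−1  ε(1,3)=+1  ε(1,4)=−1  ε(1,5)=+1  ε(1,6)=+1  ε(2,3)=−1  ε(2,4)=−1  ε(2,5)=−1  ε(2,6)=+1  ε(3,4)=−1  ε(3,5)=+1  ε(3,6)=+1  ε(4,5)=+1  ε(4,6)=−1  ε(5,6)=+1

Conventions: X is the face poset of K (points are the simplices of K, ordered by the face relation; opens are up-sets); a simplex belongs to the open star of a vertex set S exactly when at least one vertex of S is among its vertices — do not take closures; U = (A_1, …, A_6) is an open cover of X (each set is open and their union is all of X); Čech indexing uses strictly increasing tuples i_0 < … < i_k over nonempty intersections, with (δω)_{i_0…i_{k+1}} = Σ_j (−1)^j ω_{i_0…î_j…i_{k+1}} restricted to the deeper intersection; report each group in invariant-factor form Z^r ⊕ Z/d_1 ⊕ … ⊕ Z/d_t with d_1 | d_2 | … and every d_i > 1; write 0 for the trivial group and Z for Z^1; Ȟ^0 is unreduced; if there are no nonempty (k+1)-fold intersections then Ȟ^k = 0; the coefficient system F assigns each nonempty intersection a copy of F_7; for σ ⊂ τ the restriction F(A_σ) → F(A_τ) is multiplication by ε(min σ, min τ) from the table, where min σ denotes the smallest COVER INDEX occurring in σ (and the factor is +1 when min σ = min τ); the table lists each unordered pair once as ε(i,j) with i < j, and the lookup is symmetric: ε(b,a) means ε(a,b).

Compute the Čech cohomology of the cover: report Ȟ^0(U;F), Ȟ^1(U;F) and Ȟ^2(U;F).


Ȟ^0 = Z/7 ⊕ Z/7; Ȟ^1 = 0; Ȟ^2 = 0

nerve simplices:
  A1={{t6}} A2={{t5},{t4,t5}} A3={{t3},{t3,t4}} A4={{t1}} A5={{t2},{t3},{t6},{t2,t4},{t3,t4}} A6={{t3},{t4},{t2,t4},{t3,t4},{t4,t5}}
  A15={{t6}} A26={{t4,t5}} A35={{t3},{t3,t4}} A36={{t3},{t3,t4}} A56={{t3},{t2,t4},{t3,t4}}
  A356={{t3},{t3,t4}}
C dims 6,5,1; δ0: rk_F7 4; δ1: rk_F7 1
degree 0: 6−4−0 = 2 → Ȟ^0 ≅ Z/7 ⊕ Z/7
degree 1: 5−1−4 = 0 → Ȟ^1 ≅ 0
degree 2: 1−0−1 = 0 → Ȟ^2 ≅ 0


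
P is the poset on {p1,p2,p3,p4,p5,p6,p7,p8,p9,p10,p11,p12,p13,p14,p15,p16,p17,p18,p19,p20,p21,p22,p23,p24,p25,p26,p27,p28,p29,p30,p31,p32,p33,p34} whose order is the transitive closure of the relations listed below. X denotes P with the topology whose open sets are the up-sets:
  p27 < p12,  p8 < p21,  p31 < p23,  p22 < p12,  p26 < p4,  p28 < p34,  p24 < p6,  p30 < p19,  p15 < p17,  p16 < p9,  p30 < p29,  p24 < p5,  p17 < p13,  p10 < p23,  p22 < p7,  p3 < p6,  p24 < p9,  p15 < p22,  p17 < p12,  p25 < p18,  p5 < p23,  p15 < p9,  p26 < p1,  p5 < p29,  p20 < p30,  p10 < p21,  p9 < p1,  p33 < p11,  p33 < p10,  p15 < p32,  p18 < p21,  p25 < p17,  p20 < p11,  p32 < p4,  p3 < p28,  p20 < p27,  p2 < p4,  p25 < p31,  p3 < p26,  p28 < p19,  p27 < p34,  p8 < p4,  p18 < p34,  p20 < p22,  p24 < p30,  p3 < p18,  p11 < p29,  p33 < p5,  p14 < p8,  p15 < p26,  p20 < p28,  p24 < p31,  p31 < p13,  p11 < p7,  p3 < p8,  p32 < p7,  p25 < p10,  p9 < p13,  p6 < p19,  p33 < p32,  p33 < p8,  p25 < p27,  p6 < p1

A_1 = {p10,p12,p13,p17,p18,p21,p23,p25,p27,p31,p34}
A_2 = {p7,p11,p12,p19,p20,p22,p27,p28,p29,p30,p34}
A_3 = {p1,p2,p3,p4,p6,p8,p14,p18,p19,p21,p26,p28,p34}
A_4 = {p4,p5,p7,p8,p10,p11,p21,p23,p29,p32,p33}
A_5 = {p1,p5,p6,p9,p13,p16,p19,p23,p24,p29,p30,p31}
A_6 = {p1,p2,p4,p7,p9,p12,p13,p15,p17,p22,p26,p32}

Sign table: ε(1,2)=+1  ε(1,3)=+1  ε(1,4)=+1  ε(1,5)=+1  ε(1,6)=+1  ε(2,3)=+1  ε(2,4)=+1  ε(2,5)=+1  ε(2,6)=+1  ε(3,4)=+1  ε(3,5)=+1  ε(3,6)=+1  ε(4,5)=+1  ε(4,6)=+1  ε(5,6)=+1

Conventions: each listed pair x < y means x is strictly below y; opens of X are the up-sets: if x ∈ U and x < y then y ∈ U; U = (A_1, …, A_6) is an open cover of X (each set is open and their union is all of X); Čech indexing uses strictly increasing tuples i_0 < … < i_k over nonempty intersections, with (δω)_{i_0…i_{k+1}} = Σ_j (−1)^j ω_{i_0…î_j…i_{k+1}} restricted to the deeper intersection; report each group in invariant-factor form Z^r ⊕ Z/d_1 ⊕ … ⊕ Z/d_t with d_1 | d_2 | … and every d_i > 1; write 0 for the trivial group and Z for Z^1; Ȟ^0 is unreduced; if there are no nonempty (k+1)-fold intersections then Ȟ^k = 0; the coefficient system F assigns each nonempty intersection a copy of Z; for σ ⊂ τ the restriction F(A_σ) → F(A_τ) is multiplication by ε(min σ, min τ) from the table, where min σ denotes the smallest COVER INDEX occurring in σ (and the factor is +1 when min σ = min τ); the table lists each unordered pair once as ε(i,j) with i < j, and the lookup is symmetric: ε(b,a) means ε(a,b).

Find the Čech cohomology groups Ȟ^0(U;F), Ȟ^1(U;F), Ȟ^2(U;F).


Ȟ^0 = Z; Ȟ^1 = 0; Ȟ^2 = Z/2

nerve of the cover:
  A12={p12,p27,p34} A13={p18,p21,p34} A14={p10,p21,p23} A15={p13,p23,p31} A16={p12,p13,p17} A23={p19,p28,p34} A24={p7,p11,p29} A25={p19,p29,p30} A26={p7,p12,p22} A34={p4,p8,p21} A35={p1,p6,p19} A36={p1,p2,p4,p26} A45={p5,p23,p29} A46={p4,p7,p32} A56={p1,p9,p13}
  A123={p34} A126={p12} A134={p21} A145={p23} A156={p13} A235={p19} A245={p29} A246={p7} A346={p4} A356={p1}
C dims 6,15,10; δ0: rk 5, SNF 1^5; δ1: rk 10, SNF 1^9·2
Ȟ^0 = (6 − 5) − 0 = 1, so Ȟ^0 ≅ Z
Ȟ^1 = (15 − 10) − 5 = 0, so Ȟ^1 ≅ 0
Ȟ^2 = (10 − 0) − 10 = 0 plus torsion [2], so Ȟ^2 ≅ Z/2


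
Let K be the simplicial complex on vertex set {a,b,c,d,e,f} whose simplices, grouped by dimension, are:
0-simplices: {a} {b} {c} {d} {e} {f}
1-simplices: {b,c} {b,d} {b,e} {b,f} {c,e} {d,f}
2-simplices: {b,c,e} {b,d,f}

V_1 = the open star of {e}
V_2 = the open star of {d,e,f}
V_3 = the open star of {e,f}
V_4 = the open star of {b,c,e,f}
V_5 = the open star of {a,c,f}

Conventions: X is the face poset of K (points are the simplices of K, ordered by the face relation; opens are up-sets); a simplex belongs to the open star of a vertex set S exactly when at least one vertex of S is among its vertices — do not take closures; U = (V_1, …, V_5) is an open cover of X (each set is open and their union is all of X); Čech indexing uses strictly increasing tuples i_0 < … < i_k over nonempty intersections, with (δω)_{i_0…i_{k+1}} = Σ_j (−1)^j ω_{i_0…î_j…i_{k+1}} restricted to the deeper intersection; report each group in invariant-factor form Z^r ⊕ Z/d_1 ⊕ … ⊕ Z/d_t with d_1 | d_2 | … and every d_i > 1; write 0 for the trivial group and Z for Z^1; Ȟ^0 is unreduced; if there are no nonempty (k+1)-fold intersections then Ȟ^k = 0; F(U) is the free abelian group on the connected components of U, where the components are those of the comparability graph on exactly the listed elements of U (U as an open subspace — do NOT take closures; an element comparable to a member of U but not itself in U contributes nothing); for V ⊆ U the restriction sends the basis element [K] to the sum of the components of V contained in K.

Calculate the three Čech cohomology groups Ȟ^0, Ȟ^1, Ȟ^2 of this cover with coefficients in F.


Ȟ^0 ≅ Z^2,  Ȟ^1 ≅ 0,  Ȟ^2 ≅ 0

cover nerve:
  V1={{e},{b,e},{c,e},{b,c,e}} V2={{d},{e},{f},{b,d},{b,e},{b,f},{c,e},{d,f},{b,c,e},{b,d,f}} V3={{e},{f},{b,e},{b,f},{c,e},{d,f},{b,c,e},{b,d,f}} V4={{b},{c},{e},{f},{b,c},{b,d},{b,e},{b,f},{c,e},{d,f},{b,c,e},{b,d,f}} V5={{a},{c},{f},{b,c},{b,f},{c,e},{d,f},{b,c,e},{b,d,f}}
  V12={{e},{b,e},{c,e},{b,c,e}} V13={{e},{b,e},{c,e},{b,c,e}} V14={{e},{b,e},{c,e},{b,c,e}} V15={{c,e},{b,c,e}} V23={{e},{f},{b,e},{b,f},{c,e},{d,f},{b,c,e},{b,d,f}} V24={{e},{f},{b,d},{b,e},{b,f},{c,e},{d,f},{b,c,e},{b,d,f}} V25={{f},{b,f},{c,e},{d,f},{b,c,e},{b,d,f}} V34={{e},{f},{b,e},{b,f},{c,e},{d,f},{b,c,e},{b,d,f}} V35={{f},{b,f},{c,e},{d,f},{b,c,e},{b,d,f}} V45={{c},{f},{b,c},{b,f},{c,e},{d,f},{b,c,e},{b,d,f}}
  V123={{e},{b,e},{c,e},{b,c,e}} V124={{e},{b,e},{c,e},{b,c,e}} V125={{c,e},{b,c,e}} V134={{e},{b,e},{c,e},{b,c,e}} V135={{c,e},{b,c,e}} V145={{c,e},{b,c,e}} V234={{e},{f},{b,e},{b,f},{c,e},{d,f},{b,c,e},{b,d,f}} V235={{f},{b,f},{c,e},{d,f},{b,c,e},{b,d,f}} V245={{f},{b,f},{c,e},{d,f},{b,c,e},{b,d,f}} V345={{f},{b,f},{c,e},{d,f},{b,c,e},{b,d,f}}
  V1234={{e},{b,e},{c,e},{b,c,e}} V1235={{c,e},{b,c,e}} V1245={{c,e},{b,c,e}} V1345={{c,e},{b,c,e}} V2345={{f},{b,f},{c,e},{d,f},{b,c,e},{b,d,f}}
  V12345={{c,e},{b,c,e}}
components per intersection:
  V1: {{e},{b,e},{c,e},{b,c,e}}
  V2: {{d},{f},{b,d},{b,f},{d,f},{b,d,f}} {{e},{b,e},{c,e},{b,c,e}}
  V3: {{e},{b,e},{c,e},{b,c,e}} {{f},{b,f},{d,f},{b,d,f}}
  V4: {{b},{c},{e},{f},{b,c},{b,d},{b,e},{b,f},{c,e},{d,f},{b,c,e},{b,d,f}}
  V5: {{a}} {{c},{b,c},{c,e},{b,c,e}} {{f},{b,f},{d,f},{b,d,f}}
  V12: {{e},{b,e},{c,e},{b,c,e}}
  V13: {{e},{b,e},{c,e},{b,c,e}}
  V14: {{e},{b,e},{c,e},{b,c,e}}
  V15: {{c,e},{b,c,e}}
  V23: {{e},{b,e},{c,e},{b,c,e}} {{f},{b,f},{d,f},{b,d,f}}
  V24: {{e},{b,e},{c,e},{b,c,e}} {{f},{b,d},{b,f},{d,f},{b,d,f}}
  V25: {{f},{b,f},{d,f},{b,d,f}} {{c,e},{b,c,e}}
  V34: {{e},{b,e},{c,e},{b,c,e}} {{f},{b,f},{d,f},{b,d,f}}
  V35: {{f},{b,f},{d,f},{b,d,f}} {{c,e},{b,c,e}}
  V45: {{c},{b,c},{c,e},{b,c,e}} {{f},{b,f},{d,f},{b,d,f}}
  V123: {{e},{b,e},{c,e},{b,c,e}}
  V124: {{e},{b,e},{c,e},{b,c,e}}
  V125: {{c,e},{b,c,e}}
  V134: {{e},{b,e},{c,e},{b,c,e}}
  V135: {{c,e},{b,c,e}}
  V145: {{c,e},{b,c,e}}
  V234: {{e},{b,e},{c,e},{b,c,e}} {{f},{b,f},{d,f},{b,d,f}}
  V235: {{f},{b,f},{d,f},{b,d,f}} {{c,e},{b,c,e}}
  V245: {{f},{b,f},{d,f},{b,d,f}} {{c,e},{b,c,e}}
  V345: {{f},{b,f},{d,f},{b,d,f}} {{c,e},{b,c,e}}
  V1234: {{e},{b,e},{c,e},{b,c,e}}
  V1235: {{c,e},{b,c,e}}
  V1245: {{c,e},{b,c,e}}
  V1345: {{c,e},{b,c,e}}
  V2345: {{f},{b,f},{d,f},{b,d,f}} {{c,e},{b,c,e}}
  V12345: {{c,e},{b,c,e}}
C dims 9,16,14,6; δ0: rk 7, SNF 1^7; δ1: rk 9, SNF 1^9; δ2: rk 5, SNF 1^5
Ȟ^0: (9−7)−0=2 ⇒ Z^2
Ȟ^1: (16−9)−7=0 ⇒ 0
Ȟ^2: (14−5)−9=0 ⇒ 0


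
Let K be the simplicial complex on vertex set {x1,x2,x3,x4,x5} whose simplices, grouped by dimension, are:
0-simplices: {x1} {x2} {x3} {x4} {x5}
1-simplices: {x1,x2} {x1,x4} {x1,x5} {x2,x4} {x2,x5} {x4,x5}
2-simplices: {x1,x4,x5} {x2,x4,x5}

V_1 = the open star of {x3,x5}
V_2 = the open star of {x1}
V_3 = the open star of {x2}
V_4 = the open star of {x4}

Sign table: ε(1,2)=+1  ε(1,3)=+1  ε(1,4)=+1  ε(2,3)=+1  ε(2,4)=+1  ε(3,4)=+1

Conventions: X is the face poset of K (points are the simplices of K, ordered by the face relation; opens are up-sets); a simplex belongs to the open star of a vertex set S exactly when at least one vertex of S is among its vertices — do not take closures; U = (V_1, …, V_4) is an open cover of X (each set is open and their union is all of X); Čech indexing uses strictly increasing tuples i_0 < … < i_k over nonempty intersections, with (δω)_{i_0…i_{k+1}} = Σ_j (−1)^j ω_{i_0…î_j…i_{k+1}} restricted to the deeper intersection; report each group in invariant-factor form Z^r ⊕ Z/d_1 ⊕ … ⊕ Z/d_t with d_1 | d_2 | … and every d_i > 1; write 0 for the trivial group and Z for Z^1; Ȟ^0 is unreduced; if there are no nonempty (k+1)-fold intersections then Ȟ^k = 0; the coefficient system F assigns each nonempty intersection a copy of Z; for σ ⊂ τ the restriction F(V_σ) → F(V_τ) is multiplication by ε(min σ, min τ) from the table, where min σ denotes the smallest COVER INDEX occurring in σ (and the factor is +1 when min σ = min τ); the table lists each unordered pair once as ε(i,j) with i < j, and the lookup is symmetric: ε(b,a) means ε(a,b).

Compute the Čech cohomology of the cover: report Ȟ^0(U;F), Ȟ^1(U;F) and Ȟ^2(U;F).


nerve simplices:
  V1={{x3},{x5},{x1,x5},{x2,x5},{x4,x5},{x1,x4,x5},{x2,x4,x5}} V2={{x1},{x1,x2},{x1,x4},{x1,x5},{x1,x4,x5}} V3={{x2},{x1,x2},{x2,x4},{x2,x5},{x2,x4,x5}} V4={{x4},{x1,x4},{x2,x4},{x4,x5},{x1,x4,x5},{x2,x4,x5}}
  V12={{x1,x5},{x1,x4,x5}} V13={{x2,x5},{x2,x4,x5}} V14={{x4,x5},{x1,x4,x5},{x2,x4,x5}} V23={{x1,x2}} V24={{x1,x4},{x1,x4,x5}} V34={{x2,x4},{x2,x4,x5}}
  V124={{x1,x4,x5}} V134={{x2,x4,x5}}
C dims 4,6,2; δ0: rk 3, SNF 1^3; δ1: rk 2, SNF 1^2
degree 0: 4−3−0 = 1 → Ȟ^0 ≅ Z
degree 1: 6−2−3 = 1 → Ȟ^1 ≅ Z
degree 2: 2−0−2 = 0 → Ȟ^2 ≅ 0

Ȟ^0(U;F) ≅ Z; Ȟ^1(U;F) ≅ Z; Ȟ^2(U;F) ≅ 0


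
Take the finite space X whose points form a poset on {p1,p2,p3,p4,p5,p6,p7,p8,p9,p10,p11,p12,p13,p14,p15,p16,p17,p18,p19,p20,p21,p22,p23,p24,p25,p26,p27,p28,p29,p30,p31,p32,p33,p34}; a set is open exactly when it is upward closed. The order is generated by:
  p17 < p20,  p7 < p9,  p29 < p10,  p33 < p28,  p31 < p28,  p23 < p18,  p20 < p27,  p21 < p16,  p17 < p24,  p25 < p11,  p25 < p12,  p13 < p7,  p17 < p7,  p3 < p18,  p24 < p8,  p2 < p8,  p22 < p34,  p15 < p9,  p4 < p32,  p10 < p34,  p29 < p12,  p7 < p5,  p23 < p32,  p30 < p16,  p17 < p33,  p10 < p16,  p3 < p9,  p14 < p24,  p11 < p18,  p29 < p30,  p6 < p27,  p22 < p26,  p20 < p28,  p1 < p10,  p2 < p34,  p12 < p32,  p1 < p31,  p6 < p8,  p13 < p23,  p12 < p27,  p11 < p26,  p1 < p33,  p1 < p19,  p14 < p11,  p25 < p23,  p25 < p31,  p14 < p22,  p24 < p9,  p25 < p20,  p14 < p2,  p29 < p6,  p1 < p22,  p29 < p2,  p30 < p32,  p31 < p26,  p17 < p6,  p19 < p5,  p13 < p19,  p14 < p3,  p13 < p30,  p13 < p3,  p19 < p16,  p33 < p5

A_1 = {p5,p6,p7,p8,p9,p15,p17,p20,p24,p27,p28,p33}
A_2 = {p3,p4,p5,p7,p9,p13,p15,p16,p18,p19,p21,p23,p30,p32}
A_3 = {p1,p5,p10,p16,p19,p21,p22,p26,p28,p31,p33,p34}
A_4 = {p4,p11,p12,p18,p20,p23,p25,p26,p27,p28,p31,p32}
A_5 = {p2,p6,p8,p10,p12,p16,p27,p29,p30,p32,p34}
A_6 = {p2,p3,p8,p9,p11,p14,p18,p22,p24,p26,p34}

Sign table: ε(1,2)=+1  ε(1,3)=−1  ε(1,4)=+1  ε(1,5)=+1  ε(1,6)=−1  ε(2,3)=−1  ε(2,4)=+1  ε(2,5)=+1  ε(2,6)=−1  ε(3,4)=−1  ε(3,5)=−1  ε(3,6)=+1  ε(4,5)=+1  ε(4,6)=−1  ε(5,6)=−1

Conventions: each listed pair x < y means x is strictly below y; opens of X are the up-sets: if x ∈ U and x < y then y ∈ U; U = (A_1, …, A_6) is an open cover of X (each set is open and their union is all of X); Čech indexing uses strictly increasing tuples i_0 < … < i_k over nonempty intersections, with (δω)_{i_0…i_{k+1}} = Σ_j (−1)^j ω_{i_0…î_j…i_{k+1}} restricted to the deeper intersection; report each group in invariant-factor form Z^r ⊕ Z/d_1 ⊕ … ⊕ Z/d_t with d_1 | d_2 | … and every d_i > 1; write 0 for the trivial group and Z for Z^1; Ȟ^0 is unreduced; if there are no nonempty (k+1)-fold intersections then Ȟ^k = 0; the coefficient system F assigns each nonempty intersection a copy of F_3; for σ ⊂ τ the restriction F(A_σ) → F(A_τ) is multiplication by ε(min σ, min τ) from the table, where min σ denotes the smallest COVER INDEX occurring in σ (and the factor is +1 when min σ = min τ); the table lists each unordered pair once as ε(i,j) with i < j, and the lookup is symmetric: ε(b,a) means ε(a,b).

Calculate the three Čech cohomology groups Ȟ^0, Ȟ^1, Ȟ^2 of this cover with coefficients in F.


Ȟ^0(U;F) ≅ Z/3,  Ȟ^1(U;F) ≅ 0,  Ȟ^2(U;F) ≅ 0

cover nerve:
  A12={p5,p7,p9,p15} A13={p5,p28,p33} A14={p20,p27,p28} A15={p6,p8,p27} A16={p8,p9,p24} A23={p5,p16,p19,p21} A24={p4,p18,p23,p32} A25={p16,p30,p32} A26={p3,p9,p18} A34={p26,p28,p31} A35={p10,p16,p34} A36={p22,p26,p34} A45={p12,p27,p32} A46={p11,p18,p26} A56={p2,p8,p34}
  A123={p5} A126={p9} A134={p28} A145={p27} A156={p8} A235={p16} A245={p32} A246={p18} A346={p26} A356={p34}
C dims 6,15,10; δ0: rk_F3 5; δ1: rk_F3 10
Ȟ^0: (6−5)−0=1 ⇒ Z/3
Ȟ^1: (15−10)−5=0 ⇒ 0
Ȟ^2: (10−0)−10=0 ⇒ 0


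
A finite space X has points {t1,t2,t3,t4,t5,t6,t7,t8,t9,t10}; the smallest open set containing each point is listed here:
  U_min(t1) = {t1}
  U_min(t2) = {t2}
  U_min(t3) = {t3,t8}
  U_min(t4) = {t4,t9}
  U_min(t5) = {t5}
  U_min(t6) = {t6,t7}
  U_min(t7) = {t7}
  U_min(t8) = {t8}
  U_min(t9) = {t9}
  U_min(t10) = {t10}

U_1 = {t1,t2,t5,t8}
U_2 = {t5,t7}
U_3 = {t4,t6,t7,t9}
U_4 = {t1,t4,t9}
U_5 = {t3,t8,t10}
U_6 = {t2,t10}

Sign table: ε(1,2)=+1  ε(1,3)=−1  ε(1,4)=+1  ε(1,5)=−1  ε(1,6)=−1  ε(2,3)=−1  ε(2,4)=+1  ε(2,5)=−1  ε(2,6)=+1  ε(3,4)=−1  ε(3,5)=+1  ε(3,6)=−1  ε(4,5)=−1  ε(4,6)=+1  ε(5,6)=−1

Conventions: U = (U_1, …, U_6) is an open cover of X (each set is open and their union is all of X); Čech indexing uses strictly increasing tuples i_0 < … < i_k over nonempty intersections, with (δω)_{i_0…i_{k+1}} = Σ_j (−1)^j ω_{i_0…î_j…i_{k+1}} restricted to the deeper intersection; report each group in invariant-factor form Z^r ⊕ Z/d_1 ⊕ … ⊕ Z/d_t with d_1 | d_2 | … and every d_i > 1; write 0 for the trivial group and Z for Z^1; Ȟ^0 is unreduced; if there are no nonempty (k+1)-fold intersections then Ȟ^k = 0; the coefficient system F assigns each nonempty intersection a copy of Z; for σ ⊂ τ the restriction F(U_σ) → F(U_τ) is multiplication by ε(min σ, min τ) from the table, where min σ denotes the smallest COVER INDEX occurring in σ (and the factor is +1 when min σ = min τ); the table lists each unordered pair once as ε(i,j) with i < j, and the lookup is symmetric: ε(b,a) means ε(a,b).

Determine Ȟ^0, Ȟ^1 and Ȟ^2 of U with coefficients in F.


Ȟ^0 ≅ 0, Ȟ^1 ≅ Z ⊕ Z/2, Ȟ^2 ≅ 0

nerve simplices:
  U12={t5} U14={t1} U15={t8} U16={t2} U23={t7} U34={t4,t9} U56={t10}
C dims 6,7; δ0: rk 6, SNF 1^5·2
degree 0: 6−6−0 = 0 → Ȟ^0 ≅ 0
degree 1: 7−0−6 = 1 plus torsion [2] → Ȟ^1 ≅ Z ⊕ Z/2
degree 2: 0−0−0 = 0 → Ȟ^2 ≅ 0


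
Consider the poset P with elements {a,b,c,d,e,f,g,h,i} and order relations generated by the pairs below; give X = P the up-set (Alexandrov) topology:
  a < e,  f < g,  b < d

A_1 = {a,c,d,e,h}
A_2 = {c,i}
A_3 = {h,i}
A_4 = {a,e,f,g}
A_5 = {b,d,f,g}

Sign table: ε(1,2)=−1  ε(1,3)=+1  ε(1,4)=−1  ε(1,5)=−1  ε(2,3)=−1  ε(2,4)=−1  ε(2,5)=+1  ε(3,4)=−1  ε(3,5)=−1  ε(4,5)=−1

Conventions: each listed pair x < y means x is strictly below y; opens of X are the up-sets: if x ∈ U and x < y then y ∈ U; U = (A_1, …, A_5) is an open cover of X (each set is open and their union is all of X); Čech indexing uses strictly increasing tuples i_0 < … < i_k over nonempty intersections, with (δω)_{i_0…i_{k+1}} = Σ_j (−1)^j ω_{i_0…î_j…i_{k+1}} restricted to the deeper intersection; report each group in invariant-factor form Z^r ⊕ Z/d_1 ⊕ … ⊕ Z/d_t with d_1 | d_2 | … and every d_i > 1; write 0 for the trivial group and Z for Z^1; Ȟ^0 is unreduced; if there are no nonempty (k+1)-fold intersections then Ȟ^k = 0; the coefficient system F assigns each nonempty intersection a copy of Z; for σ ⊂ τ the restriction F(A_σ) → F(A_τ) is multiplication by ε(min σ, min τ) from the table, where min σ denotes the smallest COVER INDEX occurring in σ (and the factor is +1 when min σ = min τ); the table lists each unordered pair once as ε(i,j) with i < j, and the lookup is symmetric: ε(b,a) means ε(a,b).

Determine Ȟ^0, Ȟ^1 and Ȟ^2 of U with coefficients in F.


Ȟ^0(U;F) ≅ 0, Ȟ^1(U;F) ≅ Z ⊕ Z/2, Ȟ^2(U;F) ≅ 0

intersection data:
  A12={c} A13={h} A14={a,e} A15={d} A23={i} A45={f,g}
C dims 5,6; δ0: rk 5, SNF 1^4·2
Ȟ^0 = (5 − 5) − 0 = 0, so Ȟ^0 ≅ 0
Ȟ^1 = (6 − 0) − 5 = 1 plus torsion [2], so Ȟ^1 ≅ Z ⊕ Z/2
Ȟ^2 = (0 − 0) − 0 = 0, so Ȟ^2 ≅ 0


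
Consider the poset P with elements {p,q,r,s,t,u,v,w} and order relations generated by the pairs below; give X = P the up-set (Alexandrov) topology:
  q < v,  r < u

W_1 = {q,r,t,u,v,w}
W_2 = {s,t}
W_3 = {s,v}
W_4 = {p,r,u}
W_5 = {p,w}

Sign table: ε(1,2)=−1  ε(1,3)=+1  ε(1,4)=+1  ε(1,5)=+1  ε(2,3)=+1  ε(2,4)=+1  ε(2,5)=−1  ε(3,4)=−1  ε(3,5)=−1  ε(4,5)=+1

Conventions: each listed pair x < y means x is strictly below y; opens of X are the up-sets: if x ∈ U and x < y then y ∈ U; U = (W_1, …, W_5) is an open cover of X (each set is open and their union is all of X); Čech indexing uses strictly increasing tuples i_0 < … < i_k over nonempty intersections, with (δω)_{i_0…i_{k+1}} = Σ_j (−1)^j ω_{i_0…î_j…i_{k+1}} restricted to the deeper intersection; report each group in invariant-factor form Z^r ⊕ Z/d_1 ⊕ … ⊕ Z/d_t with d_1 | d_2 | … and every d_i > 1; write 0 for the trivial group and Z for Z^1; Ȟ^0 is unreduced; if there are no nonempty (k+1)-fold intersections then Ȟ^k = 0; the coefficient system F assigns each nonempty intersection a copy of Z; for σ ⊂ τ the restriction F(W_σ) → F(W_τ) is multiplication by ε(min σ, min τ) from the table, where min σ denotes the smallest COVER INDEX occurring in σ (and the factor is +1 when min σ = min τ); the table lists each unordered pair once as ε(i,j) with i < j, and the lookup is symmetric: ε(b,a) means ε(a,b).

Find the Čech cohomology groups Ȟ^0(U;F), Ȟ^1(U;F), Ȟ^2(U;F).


Ȟ^0 ≅ 0; Ȟ^1 ≅ Z ⊕ Z/2; Ȟ^2 ≅ 0

nerve simplices:
  W12={t} W13={v} W14={r,u} W15={w} W23={s} W45={p}
C dims 5,6; δ0: rk 5, SNF 1^4·2
degree 0: 5−5−0 = 0 → Ȟ^0 ≅ 0
degree 1: 6−0−5 = 1 plus torsion [2] → Ȟ^1 ≅ Z ⊕ Z/2
degree 2: 0−0−0 = 0 → Ȟ^2 ≅ 0


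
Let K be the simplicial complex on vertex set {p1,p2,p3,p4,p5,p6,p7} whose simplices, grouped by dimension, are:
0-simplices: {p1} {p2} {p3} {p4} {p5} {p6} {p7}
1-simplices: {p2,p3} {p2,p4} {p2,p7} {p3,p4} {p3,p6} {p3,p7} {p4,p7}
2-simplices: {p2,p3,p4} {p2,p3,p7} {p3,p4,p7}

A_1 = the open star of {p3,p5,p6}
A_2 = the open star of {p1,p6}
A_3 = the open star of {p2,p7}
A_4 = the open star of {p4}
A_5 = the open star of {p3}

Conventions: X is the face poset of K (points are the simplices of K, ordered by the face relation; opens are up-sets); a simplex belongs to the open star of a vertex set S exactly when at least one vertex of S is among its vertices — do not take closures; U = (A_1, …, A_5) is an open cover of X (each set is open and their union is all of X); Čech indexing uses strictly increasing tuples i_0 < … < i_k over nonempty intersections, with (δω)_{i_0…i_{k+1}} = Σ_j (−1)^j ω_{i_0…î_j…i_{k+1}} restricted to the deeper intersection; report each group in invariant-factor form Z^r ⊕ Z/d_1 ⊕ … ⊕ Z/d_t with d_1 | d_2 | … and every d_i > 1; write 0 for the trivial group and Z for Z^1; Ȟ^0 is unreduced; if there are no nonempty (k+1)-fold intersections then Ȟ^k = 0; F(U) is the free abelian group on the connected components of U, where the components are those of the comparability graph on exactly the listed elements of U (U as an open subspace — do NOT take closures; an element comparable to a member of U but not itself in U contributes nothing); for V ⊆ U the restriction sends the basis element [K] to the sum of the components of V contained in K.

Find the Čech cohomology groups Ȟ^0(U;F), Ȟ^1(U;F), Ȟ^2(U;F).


intersection data:
  A1={{p3},{p5},{p6},{p2,p3},{p3,p4},{p3,p6},{p3,p7},{p2,p3,p4},{p2,p3,p7},{p3,p4,p7}} A2={{p1},{p6},{p3,p6}} A3={{p2},{p7},{p2,p3},{p2,p4},{p2,p7},{p3,p7},{p4,p7},{p2,p3,p4},{p2,p3,p7},{p3,p4,p7}} A4={{p4},{p2,p4},{p3,p4},{p4,p7},{p2,p3,p4},{p3,p4,p7}} A5={{p3},{p2,p3},{p3,p4},{p3,p6},{p3,p7},{p2,p3,p4},{p2,p3,p7},{p3,p4,p7}}
  A12={{p6},{p3,p6}} A13={{p2,p3},{p3,p7},{p2,p3,p4},{p2,p3,p7},{p3,p4,p7}} A14={{p3,p4},{p2,p3,p4},{p3,p4,p7}} A15={{p3},{p2,p3},{p3,p4},{p3,p6},{p3,p7},{p2,p3,p4},{p2,p3,p7},{p3,p4,p7}} A25={{p3,p6}} A34={{p2,p4},{p4,p7},{p2,p3,p4},{p3,p4,p7}} A35={{p2,p3},{p3,p7},{p2,p3,p4},{p2,p3,p7},{p3,p4,p7}} A45={{p3,p4},{p2,p3,p4},{p3,p4,p7}}
  A125={{p3,p6}} A134={{p2,p3,p4},{p3,p4,p7}} A135={{p2,p3},{p3,p7},{p2,p3,p4},{p2,p3,p7},{p3,p4,p7}} A145={{p3,p4},{p2,p3,p4},{p3,p4,p7}} A345={{p2,p3,p4},{p3,p4,p7}}
  A1345={{p2,p3,p4},{p3,p4,p7}}
components per intersection:
  A1: {{p3},{p6},{p2,p3},{p3,p4},{p3,p6},{p3,p7},{p2,p3,p4},{p2,p3,p7},{p3,p4,p7}} {{p5}}
  A2: {{p1}} {{p6},{p3,p6}}
  A3: {{p2},{p7},{p2,p3},{p2,p4},{p2,p7},{p3,p7},{p4,p7},{p2,p3,p4},{p2,p3,p7},{p3,p4,p7}}
  A4: {{p4},{p2,p4},{p3,p4},{p4,p7},{p2,p3,p4},{p3,p4,p7}}
  A5: {{p3},{p2,p3},{p3,p4},{p3,p6},{p3,p7},{p2,p3,p4},{p2,p3,p7},{p3,p4,p7}}
  A12: {{p6},{p3,p6}}
  A13: {{p2,p3},{p3,p7},{p2,p3,p4},{p2,p3,p7},{p3,p4,p7}}
  A14: {{p3,p4},{p2,p3,p4},{p3,p4,p7}}
  A15: {{p3},{p2,p3},{p3,p4},{p3,p6},{p3,p7},{p2,p3,p4},{p2,p3,p7},{p3,p4,p7}}
  A25: {{p3,p6}}
  A34: {{p2,p4},{p2,p3,p4}} {{p4,p7},{p3,p4,p7}}
  A35: {{p2,p3},{p3,p7},{p2,p3,p4},{p2,p3,p7},{p3,p4,p7}}
  A45: {{p3,p4},{p2,p3,p4},{p3,p4,p7}}
  A125: {{p3,p6}}
  A134: {{p2,p3,p4}} {{p3,p4,p7}}
  A135: {{p2,p3},{p3,p7},{p2,p3,p4},{p2,p3,p7},{p3,p4,p7}}
  A145: {{p3,p4},{p2,p3,p4},{p3,p4,p7}}
  A345: {{p2,p3,p4}} {{p3,p4,p7}}
  A1345: {{p2,p3,p4}} {{p3,p4,p7}}
C dims 7,9,7,2; δ0: rk 4, SNF 1^4; δ1: rk 5, SNF 1^5; δ2: rk 2, SNF 1^2
Ȟ^0 = (7 − 4) − 0 = 3, so Ȟ^0 ≅ Z^3
Ȟ^1 = (9 − 5) − 4 = 0, so Ȟ^1 ≅ 0
Ȟ^2 = (7 − 2) − 5 = 0, so Ȟ^2 ≅ 0

Ȟ^0 = Z^3; Ȟ^1 = 0; Ȟ^2 = 0


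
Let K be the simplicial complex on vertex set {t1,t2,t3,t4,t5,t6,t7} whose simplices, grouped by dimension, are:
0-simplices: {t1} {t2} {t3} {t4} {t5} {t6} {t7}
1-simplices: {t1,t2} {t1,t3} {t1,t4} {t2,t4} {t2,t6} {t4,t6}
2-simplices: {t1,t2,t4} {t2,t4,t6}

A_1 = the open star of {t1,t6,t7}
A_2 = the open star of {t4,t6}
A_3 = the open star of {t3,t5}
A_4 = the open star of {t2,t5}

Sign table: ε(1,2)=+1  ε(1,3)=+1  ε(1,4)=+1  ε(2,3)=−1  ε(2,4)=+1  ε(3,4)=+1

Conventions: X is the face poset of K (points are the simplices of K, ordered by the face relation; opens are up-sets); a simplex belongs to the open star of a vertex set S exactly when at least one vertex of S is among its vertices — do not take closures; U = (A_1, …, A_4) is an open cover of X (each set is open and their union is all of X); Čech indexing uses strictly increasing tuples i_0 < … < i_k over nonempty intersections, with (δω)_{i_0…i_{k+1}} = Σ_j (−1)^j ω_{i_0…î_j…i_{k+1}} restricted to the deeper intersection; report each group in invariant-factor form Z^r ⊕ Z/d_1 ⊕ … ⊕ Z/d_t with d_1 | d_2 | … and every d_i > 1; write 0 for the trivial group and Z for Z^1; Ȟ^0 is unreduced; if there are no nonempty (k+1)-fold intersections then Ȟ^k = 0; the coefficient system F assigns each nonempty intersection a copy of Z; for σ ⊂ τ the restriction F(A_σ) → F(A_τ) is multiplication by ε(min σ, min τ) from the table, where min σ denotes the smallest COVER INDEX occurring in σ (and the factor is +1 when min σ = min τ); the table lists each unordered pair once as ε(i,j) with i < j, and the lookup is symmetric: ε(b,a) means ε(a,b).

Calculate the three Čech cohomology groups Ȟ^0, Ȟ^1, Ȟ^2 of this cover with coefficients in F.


Ȟ^0 ≅ Z, Ȟ^1 ≅ Z and Ȟ^2 ≅ 0

cover nerve:
  A1={{t1},{t6},{t7},{t1,t2},{t1,t3},{t1,t4},{t2,t6},{t4,t6},{t1,t2,t4},{t2,t4,t6}} A2={{t4},{t6},{t1,t4},{t2,t4},{t2,t6},{t4,t6},{t1,t2,t4},{t2,t4,t6}} A3={{t3},{t5},{t1,t3}} A4={{t2},{t5},{t1,t2},{t2,t4},{t2,t6},{t1,t2,t4},{t2,t4,t6}}
  A12={{t6},{t1,t4},{t2,t6},{t4,t6},{t1,t2,t4},{t2,t4,t6}} A13={{t1,t3}} A14={{t1,t2},{t2,t6},{t1,t2,t4},{t2,t4,t6}} A24={{t2,t4},{t2,t6},{t1,t2,t4},{t2,t4,t6}} A34={{t5}}
  A124={{t2,t6},{t1,t2,t4},{t2,t4,t6}}
C dims 4,5,1; δ0: rk 3, SNF 1^3; δ1: rk 1, SNF 1^1
Ȟ^0: (4−3)−0=1 ⇒ Z
Ȟ^1: (5−1)−3=1 ⇒ Z
Ȟ^2: (1−0)−1=0 ⇒ 0


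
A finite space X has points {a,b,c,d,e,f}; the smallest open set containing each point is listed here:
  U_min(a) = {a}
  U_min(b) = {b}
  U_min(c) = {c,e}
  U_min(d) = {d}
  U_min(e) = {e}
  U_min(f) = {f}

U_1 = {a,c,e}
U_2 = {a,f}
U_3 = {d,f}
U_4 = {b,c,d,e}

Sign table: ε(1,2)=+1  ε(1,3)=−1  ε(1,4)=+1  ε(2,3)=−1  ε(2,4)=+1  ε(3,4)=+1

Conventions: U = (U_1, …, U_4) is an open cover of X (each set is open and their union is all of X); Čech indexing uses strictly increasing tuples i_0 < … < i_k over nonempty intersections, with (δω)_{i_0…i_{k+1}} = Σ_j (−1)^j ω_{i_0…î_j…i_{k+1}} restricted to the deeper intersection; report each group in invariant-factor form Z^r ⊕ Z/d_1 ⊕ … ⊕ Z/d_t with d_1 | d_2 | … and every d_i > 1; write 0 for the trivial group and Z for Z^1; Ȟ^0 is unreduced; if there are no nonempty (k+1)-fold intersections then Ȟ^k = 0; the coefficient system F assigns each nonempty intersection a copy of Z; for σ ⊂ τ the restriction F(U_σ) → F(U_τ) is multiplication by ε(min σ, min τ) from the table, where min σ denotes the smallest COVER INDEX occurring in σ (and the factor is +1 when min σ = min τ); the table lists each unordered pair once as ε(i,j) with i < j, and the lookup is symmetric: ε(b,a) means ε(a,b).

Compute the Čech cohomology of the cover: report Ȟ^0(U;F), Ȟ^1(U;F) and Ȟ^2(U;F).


nonempty overlaps:
  U12={a} U14={c,e} U23={f} U34={d}
C dims 4,4; δ0: rk 4, SNF 1^3·2
degree 0: 4−4−0 = 0 → Ȟ^0 ≅ 0
degree 1: 4−0−4 = 0 plus torsion [2] → Ȟ^1 ≅ Z/2
degree 2: 0−0−0 = 0 → Ȟ^2 ≅ 0

Ȟ^0(U;F) ≅ 0; Ȟ^1(U;F) ≅ Z/2; Ȟ^2(U;F) ≅ 0


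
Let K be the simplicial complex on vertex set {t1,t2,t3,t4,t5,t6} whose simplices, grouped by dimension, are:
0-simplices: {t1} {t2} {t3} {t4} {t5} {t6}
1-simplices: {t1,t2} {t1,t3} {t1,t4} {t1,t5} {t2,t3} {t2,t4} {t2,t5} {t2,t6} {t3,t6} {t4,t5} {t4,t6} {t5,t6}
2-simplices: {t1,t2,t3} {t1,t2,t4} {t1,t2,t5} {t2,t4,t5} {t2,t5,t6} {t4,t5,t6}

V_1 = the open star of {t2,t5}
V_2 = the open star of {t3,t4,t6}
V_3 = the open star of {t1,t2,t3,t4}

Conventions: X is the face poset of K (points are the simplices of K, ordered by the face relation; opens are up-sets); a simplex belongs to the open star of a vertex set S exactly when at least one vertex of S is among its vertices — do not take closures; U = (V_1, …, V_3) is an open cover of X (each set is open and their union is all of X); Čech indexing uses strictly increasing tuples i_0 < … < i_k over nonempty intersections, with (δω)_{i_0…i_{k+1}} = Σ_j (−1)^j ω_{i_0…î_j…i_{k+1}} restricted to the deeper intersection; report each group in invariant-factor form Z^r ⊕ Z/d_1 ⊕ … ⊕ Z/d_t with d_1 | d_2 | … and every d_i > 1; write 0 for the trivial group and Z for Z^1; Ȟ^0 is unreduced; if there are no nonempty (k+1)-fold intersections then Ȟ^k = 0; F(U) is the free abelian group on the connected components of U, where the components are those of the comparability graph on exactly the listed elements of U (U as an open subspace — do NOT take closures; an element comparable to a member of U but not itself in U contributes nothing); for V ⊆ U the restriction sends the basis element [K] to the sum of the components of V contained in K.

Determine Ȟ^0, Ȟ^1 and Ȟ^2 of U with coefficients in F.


Ȟ^0 ≅ Z, Ȟ^1 ≅ Z, Ȟ^2 ≅ 0

intersection data:
  V1={{t2},{t5},{t1,t2},{t1,t5},{t2,t3},{t2,t4},{t2,t5},{t2,t6},{t4,t5},{t5,t6},{t1,t2,t3},{t1,t2,t4},{t1,t2,t5},{t2,t4,t5},{t2,t5,t6},{t4,t5,t6}} V2={{t3},{t4},{t6},{t1,t3},{t1,t4},{t2,t3},{t2,t4},{t2,t6},{t3,t6},{t4,t5},{t4,t6},{t5,t6},{t1,t2,t3},{t1,t2,t4},{t2,t4,t5},{t2,t5,t6},{t4,t5,t6}} V3={{t1},{t2},{t3},{t4},{t1,t2},{t1,t3},{t1,t4},{t1,t5},{t2,t3},{t2,t4},{t2,t5},{t2,t6},{t3,t6},{t4,t5},{t4,t6},{t1,t2,t3},{t1,t2,t4},{t1,t2,t5},{t2,t4,t5},{t2,t5,t6},{t4,t5,t6}}
  V12={{t2,t3},{t2,t4},{t2,t6},{t4,t5},{t5,t6},{t1,t2,t3},{t1,t2,t4},{t2,t4,t5},{t2,t5,t6},{t4,t5,t6}} V13={{t2},{t1,t2},{t1,t5},{t2,t3},{t2,t4},{t2,t5},{t2,t6},{t4,t5},{t1,t2,t3},{t1,t2,t4},{t1,t2,t5},{t2,t4,t5},{t2,t5,t6},{t4,t5,t6}} V23={{t3},{t4},{t1,t3},{t1,t4},{t2,t3},{t2,t4},{t2,t6},{t3,t6},{t4,t5},{t4,t6},{t1,t2,t3},{t1,t2,t4},{t2,t4,t5},{t2,t5,t6},{t4,t5,t6}}
  V123={{t2,t3},{t2,t4},{t2,t6},{t4,t5},{t1,t2,t3},{t1,t2,t4},{t2,t4,t5},{t2,t5,t6},{t4,t5,t6}}
components per intersection:
  V1: {{t2},{t5},{t1,t2},{t1,t5},{t2,t3},{t2,t4},{t2,t5},{t2,t6},{t4,t5},{t5,t6},{t1,t2,t3},{t1,t2,t4},{t1,t2,t5},{t2,t4,t5},{t2,t5,t6},{t4,t5,t6}}
  V2: {{t3},{t4},{t6},{t1,t3},{t1,t4},{t2,t3},{t2,t4},{t2,t6},{t3,t6},{t4,t5},{t4,t6},{t5,t6},{t1,t2,t3},{t1,t2,t4},{t2,t4,t5},{t2,t5,t6},{t4,t5,t6}}
  V3: {{t1},{t2},{t3},{t4},{t1,t2},{t1,t3},{t1,t4},{t1,t5},{t2,t3},{t2,t4},{t2,t5},{t2,t6},{t3,t6},{t4,t5},{t4,t6},{t1,t2,t3},{t1,t2,t4},{t1,t2,t5},{t2,t4,t5},{t2,t5,t6},{t4,t5,t6}}
  V12: {{t2,t3},{t1,t2,t3}} {{t2,t4},{t2,t6},{t4,t5},{t5,t6},{t1,t2,t4},{t2,t4,t5},{t2,t5,t6},{t4,t5,t6}}
  V13: {{t2},{t1,t2},{t1,t5},{t2,t3},{t2,t4},{t2,t5},{t2,t6},{t4,t5},{t1,t2,t3},{t1,t2,t4},{t1,t2,t5},{t2,t4,t5},{t2,t5,t6},{t4,t5,t6}}
  V23: {{t3},{t1,t3},{t2,t3},{t3,t6},{t1,t2,t3}} {{t4},{t1,t4},{t2,t4},{t4,t5},{t4,t6},{t1,t2,t4},{t2,t4,t5},{t4,t5,t6}} {{t2,t6},{t2,t5,t6}}
  V123: {{t2,t3},{t1,t2,t3}} {{t2,t4},{t4,t5},{t1,t2,t4},{t2,t4,t5},{t4,t5,t6}} {{t2,t6},{t2,t5,t6}}
C dims 3,6,3; δ0: rk 2, SNF 1^2; δ1: rk 3, SNF 1^3
Ȟ^0 = (3 − 2) − 0 = 1, so Ȟ^0 ≅ Z
Ȟ^1 = (6 − 3) − 2 = 1, so Ȟ^1 ≅ Z
Ȟ^2 = (3 − 0) − 3 = 0, so Ȟ^2 ≅ 0


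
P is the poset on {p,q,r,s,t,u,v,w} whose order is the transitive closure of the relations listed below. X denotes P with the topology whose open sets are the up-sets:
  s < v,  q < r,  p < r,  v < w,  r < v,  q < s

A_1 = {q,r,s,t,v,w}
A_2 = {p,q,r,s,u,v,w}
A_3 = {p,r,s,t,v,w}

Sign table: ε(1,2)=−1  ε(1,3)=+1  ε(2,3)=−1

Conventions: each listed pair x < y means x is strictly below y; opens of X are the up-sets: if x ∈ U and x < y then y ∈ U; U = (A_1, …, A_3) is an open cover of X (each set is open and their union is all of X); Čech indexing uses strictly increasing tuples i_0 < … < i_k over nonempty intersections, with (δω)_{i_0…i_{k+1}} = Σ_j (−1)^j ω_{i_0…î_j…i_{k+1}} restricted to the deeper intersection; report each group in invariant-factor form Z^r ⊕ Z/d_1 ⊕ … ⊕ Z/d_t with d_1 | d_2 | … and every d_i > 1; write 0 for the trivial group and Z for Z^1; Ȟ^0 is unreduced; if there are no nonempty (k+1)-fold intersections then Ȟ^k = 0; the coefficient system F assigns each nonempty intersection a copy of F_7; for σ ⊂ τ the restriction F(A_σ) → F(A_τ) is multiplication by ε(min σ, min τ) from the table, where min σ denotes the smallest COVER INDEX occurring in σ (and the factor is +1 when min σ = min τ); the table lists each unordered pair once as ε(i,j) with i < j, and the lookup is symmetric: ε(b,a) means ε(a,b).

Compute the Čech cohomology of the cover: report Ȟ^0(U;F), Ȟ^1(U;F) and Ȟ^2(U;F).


nonempty intersections:
  A12={q,r,s,v,w} A13={r,s,t,v,w} A23={p,r,s,v,w}
  A123={r,s,v,w}
C dims 3,3,1; δ0: rk_F7 2; δ1: rk_F7 1
Ȟ^0: (3−2)−0=1 ⇒ Z/7
Ȟ^1: (3−1)−2=0 ⇒ 0
Ȟ^2: (1−0)−1=0 ⇒ 0

Ȟ^0 = Z/7,  Ȟ^1 = 0,  Ȟ^2 = 0


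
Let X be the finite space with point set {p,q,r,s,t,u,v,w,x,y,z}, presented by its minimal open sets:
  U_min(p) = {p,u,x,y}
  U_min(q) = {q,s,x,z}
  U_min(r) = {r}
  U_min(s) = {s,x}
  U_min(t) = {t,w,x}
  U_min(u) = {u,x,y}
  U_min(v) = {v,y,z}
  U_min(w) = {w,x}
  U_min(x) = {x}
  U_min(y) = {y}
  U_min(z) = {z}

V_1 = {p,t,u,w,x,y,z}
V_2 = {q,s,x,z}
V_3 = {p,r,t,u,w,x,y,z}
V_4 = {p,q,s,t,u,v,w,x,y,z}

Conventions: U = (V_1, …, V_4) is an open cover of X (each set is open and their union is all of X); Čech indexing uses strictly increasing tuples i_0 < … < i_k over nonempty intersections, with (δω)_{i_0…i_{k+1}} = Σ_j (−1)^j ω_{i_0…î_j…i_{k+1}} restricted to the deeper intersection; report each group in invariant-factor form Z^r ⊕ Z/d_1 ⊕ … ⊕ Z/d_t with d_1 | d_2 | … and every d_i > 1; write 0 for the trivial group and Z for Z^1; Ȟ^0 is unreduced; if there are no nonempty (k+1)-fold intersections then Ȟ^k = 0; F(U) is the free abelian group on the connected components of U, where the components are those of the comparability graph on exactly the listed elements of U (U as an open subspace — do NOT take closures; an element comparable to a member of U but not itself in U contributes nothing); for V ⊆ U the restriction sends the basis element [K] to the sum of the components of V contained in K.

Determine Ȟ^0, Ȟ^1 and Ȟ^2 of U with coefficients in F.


Ȟ^0 = Z^2,  Ȟ^1 = 0,  Ȟ^2 = 0

nonempty intersections:
  V12={x,z} V13={p,t,u,w,x,y,z} V14={p,t,u,w,x,y,z} V23={x,z} V24={q,s,x,z} V34={p,t,u,w,x,y,z}
  V123={x,z} V124={x,z} V134={p,t,u,w,x,y,z} V234={x,z}
  V1234={x,z}
components per intersection:
  V1: {p,t,u,w,x,y} {z}
  V2: {q,s,x,z}
  V3: {p,t,u,w,x,y} {r} {z}
  V4: {p,q,s,t,u,v,w,x,y,z}
  V12: {x} {z}
  V13: {p,t,u,w,x,y} {z}
  V14: {p,t,u,w,x,y} {z}
  V23: {x} {z}
  V24: {q,s,x,z}
  V34: {p,t,u,w,x,y} {z}
  V123: {x} {z}
  V124: {x} {z}
  V134: {p,t,u,w,x,y} {z}
  V234: {x} {z}
  V1234: {x} {z}
C dims 7,11,8,2; δ0: rk 5, SNF 1^5; δ1: rk 6, SNF 1^6; δ2: rk 2, SNF 1^2
Ȟ^0: (7−5)−0=2 ⇒ Z^2
Ȟ^1: (11−6)−5=0 ⇒ 0
Ȟ^2: (8−2)−6=0 ⇒ 0


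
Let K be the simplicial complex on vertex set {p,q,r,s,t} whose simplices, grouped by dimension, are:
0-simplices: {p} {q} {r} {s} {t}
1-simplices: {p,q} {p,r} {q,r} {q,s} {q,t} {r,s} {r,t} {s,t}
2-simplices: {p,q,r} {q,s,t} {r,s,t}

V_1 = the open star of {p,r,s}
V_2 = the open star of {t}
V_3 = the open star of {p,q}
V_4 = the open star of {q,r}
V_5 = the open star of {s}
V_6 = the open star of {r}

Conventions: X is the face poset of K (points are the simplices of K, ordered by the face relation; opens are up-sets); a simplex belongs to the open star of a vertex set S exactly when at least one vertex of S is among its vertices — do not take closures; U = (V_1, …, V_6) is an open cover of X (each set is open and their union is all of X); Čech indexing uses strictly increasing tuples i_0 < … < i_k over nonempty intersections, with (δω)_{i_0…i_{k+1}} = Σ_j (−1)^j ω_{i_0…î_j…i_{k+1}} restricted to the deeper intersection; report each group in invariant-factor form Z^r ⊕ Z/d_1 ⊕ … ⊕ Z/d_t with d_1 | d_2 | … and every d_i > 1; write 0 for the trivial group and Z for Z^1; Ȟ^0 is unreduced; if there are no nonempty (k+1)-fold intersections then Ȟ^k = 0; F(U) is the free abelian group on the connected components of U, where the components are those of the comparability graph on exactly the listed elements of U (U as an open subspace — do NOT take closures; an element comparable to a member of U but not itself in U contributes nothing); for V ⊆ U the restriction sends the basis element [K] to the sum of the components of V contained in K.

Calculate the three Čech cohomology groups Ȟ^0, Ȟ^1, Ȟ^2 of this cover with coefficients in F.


nonempty overlaps:
  V1={{p},{r},{s},{p,q},{p,r},{q,r},{q,s},{r,s},{r,t},{s,t},{p,q,r},{q,s,t},{r,s,t}} V2={{t},{q,t},{r,t},{s,t},{q,s,t},{r,s,t}} V3={{p},{q},{p,q},{p,r},{q,r},{q,s},{q,t},{p,q,r},{q,s,t}} V4={{q},{r},{p,q},{p,r},{q,r},{q,s},{q,t},{r,s},{r,t},{p,q,r},{q,s,t},{r,s,t}} V5={{s},{q,s},{r,s},{s,t},{q,s,t},{r,s,t}} V6={{r},{p,r},{q,r},{r,s},{r,t},{p,q,r},{r,s,t}}
  V12={{r,t},{s,t},{q,s,t},{r,s,t}} V13={{p},{p,q},{p,r},{q,r},{q,s},{p,q,r},{q,s,t}} V14={{r},{p,q},{p,r},{q,r},{q,s},{r,s},{r,t},{p,q,r},{q,s,t},{r,s,t}} V15={{s},{q,s},{r,s},{s,t},{q,s,t},{r,s,t}} V16={{r},{p,r},{q,r},{r,s},{r,t},{p,q,r},{r,s,t}} V23={{q,t},{q,s,t}} V24={{q,t},{r,t},{q,s,t},{r,s,t}} V25={{s,t},{q,s,t},{r,s,t}} V26={{r,t},{r,s,t}} V34={{q},{p,q},{p,r},{q,r},{q,s},{q,t},{p,q,r},{q,s,t}} V35={{q,s},{q,s,t}} V36={{p,r},{q,r},{p,q,r}} V45={{q,s},{r,s},{q,s,t},{r,s,t}} V46={{r},{p,r},{q,r},{r,s},{r,t},{p,q,r},{r,s,t}} V56={{r,s},{r,s,t}}
  V123={{q,s,t}} V124={{r,t},{q,s,t},{r,s,t}} V125={{s,t},{q,s,t},{r,s,t}} V126={{r,t},{r,s,t}} V134={{p,q},{p,r},{q,r},{q,s},{p,q,r},{q,s,t}} V135={{q,s},{q,s,t}} V136={{p,r},{q,r},{p,q,r}} V145={{q,s},{r,s},{q,s,t},{r,s,t}} V146={{r},{p,r},{q,r},{r,s},{r,t},{p,q,r},{r,s,t}} V156={{r,s},{r,s,t}} V234={{q,t},{q,s,t}} V235={{q,s,t}} V245={{q,s,t},{r,s,t}} V246={{r,t},{r,s,t}} V256={{r,s,t}} V345={{q,s},{q,s,t}} V346={{p,r},{q,r},{p,q,r}} V456={{r,s},{r,s,t}}
  V1234={{q,s,t}} V1235={{q,s,t}} V1245={{q,s,t},{r,s,t}} V1246={{r,t},{r,s,t}} V1256={{r,s,t}} V1345={{q,s},{q,s,t}} V1346={{p,r},{q,r},{p,q,r}} V1456={{r,s},{r,s,t}} V2345={{q,s,t}} V2456={{r,s,t}}
  V12345={{q,s,t}} V12456={{r,s,t}}
components per intersection:
  V1: {{p},{r},{s},{p,q},{p,r},{q,r},{q,s},{r,s},{r,t},{s,t},{p,q,r},{q,s,t},{r,s,t}}
  V2: {{t},{q,t},{r,t},{s,t},{q,s,t},{r,s,t}}
  V3: {{p},{q},{p,q},{p,r},{q,r},{q,s},{q,t},{p,q,r},{q,s,t}}
  V4: {{q},{r},{p,q},{p,r},{q,r},{q,s},{q,t},{r,s},{r,t},{p,q,r},{q,s,t},{r,s,t}}
  V5: {{s},{q,s},{r,s},{s,t},{q,s,t},{r,s,t}}
  V6: {{r},{p,r},{q,r},{r,s},{r,t},{p,q,r},{r,s,t}}
  V12: {{r,t},{s,t},{q,s,t},{r,s,t}}
  V13: {{p},{p,q},{p,r},{q,r},{p,q,r}} {{q,s},{q,s,t}}
  V14: {{r},{p,q},{p,r},{q,r},{r,s},{r,t},{p,q,r},{r,s,t}} {{q,s},{q,s,t}}
  V15: {{s},{q,s},{r,s},{s,t},{q,s,t},{r,s,t}}
  V16: {{r},{p,r},{q,r},{r,s},{r,t},{p,q,r},{r,s,t}}
  V23: {{q,t},{q,s,t}}
  V24: {{q,t},{q,s,t}} {{r,t},{r,s,t}}
  V25: {{s,t},{q,s,t},{r,s,t}}
  V26: {{r,t},{r,s,t}}
  V34: {{q},{p,q},{p,r},{q,r},{q,s},{q,t},{p,q,r},{q,s,t}}
  V35: {{q,s},{q,s,t}}
  V36: {{p,r},{q,r},{p,q,r}}
  V45: {{q,s},{q,s,t}} {{r,s},{r,s,t}}
  V46: {{r},{p,r},{q,r},{r,s},{r,t},{p,q,r},{r,s,t}}
  V56: {{r,s},{r,s,t}}
  V123: {{q,s,t}}
  V124: {{r,t},{r,s,t}} {{q,s,t}}
  V125: {{s,t},{q,s,t},{r,s,t}}
  V126: {{r,t},{r,s,t}}
  V134: {{p,q},{p,r},{q,r},{p,q,r}} {{q,s},{q,s,t}}
  V135: {{q,s},{q,s,t}}
  V136: {{p,r},{q,r},{p,q,r}}
  V145: {{q,s},{q,s,t}} {{r,s},{r,s,t}}
  V146: {{r},{p,r},{q,r},{r,s},{r,t},{p,q,r},{r,s,t}}
  V156: {{r,s},{r,s,t}}
  V234: {{q,t},{q,s,t}}
  V235: {{q,s,t}}
  V245: {{q,s,t}} {{r,s,t}}
  V246: {{r,t},{r,s,t}}
  V256: {{r,s,t}}
  V345: {{q,s},{q,s,t}}
  V346: {{p,r},{q,r},{p,q,r}}
  V456: {{r,s},{r,s,t}}
  V1234: {{q,s,t}}
  V1235: {{q,s,t}}
  V1245: {{q,s,t}} {{r,s,t}}
  V1246: {{r,t},{r,s,t}}
  V1256: {{r,s,t}}
  V1345: {{q,s},{q,s,t}}
  V1346: {{p,r},{q,r},{p,q,r}}
  V1456: {{r,s},{r,s,t}}
  V2345: {{q,s,t}}
  V2456: {{r,s,t}}
  V12345: {{q,s,t}}
  V12456: {{r,s,t}}
C dims 6,19,22,11; δ0: rk 5, SNF 1^5; δ1: rk 13, SNF 1^13; δ2: rk 9, SNF 1^9
degree 0: 6−5−0 = 1 → Ȟ^0 ≅ Z
degree 1: 19−13−5 = 1 → Ȟ^1 ≅ Z
degree 2: 22−9−13 = 0 → Ȟ^2 ≅ 0

Ȟ^0 ≅ Z; Ȟ^1 ≅ Z; Ȟ^2 ≅ 0
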